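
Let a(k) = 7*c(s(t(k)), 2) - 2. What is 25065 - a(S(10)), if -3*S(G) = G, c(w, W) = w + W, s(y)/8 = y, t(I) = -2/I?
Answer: 125097/5 ≈ 25019.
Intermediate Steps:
s(y) = 8*y
c(w, W) = W + w
S(G) = -G/3
a(k) = 12 - 112/k (a(k) = 7*(2 + 8*(-2/k)) - 2 = 7*(2 - 16/k) - 2 = (14 - 112/k) - 2 = 12 - 112/k)
25065 - a(S(10)) = 25065 - (12 - 112/((-⅓*10))) = 25065 - (12 - 112/(-10/3)) = 25065 - (12 - 112*(-3/10)) = 25065 - (12 + 168/5) = 25065 - 1*228/5 = 25065 - 228/5 = 125097/5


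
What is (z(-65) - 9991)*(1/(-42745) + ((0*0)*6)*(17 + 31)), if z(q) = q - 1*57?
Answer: 10113/42745 ≈ 0.23659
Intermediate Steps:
z(q) = -57 + q (z(q) = q - 57 = -57 + q)
(z(-65) - 9991)*(1/(-42745) + ((0*0)*6)*(17 + 31)) = ((-57 - 65) - 9991)*(1/(-42745) + ((0*0)*6)*(17 + 31)) = (-122 - 9991)*(-1/42745 + (0*6)*48) = -10113*(-1/42745 + 0*48) = -10113*(-1/42745 + 0) = -10113*(-1/42745) = 10113/42745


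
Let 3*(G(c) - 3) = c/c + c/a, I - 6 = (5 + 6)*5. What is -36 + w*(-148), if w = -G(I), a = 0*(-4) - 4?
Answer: -295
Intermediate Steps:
a = -4 (a = 0 - 4 = -4)
I = 61 (I = 6 + (5 + 6)*5 = 6 + 11*5 = 6 + 55 = 61)
G(c) = 10/3 - c/12 (G(c) = 3 + (c/c + c/(-4))/3 = 3 + (1 + c*(-1/4))/3 = 3 + (1 - c/4)/3 = 3 + (1/3 - c/12) = 10/3 - c/12)
w = 7/4 (w = -(10/3 - 1/12*61) = -(10/3 - 61/12) = -1*(-7/4) = 7/4 ≈ 1.7500)
-36 + w*(-148) = -36 + (7/4)*(-148) = -36 - 259 = -295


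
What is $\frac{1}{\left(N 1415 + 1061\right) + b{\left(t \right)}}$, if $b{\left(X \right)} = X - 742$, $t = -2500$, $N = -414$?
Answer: $- \frac{1}{587991} \approx -1.7007 \cdot 10^{-6}$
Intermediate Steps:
$b{\left(X \right)} = -742 + X$
$\frac{1}{\left(N 1415 + 1061\right) + b{\left(t \right)}} = \frac{1}{\left(\left(-414\right) 1415 + 1061\right) - 3242} = \frac{1}{\left(-585810 + 1061\right) - 3242} = \frac{1}{-584749 - 3242} = \frac{1}{-587991} = - \frac{1}{587991}$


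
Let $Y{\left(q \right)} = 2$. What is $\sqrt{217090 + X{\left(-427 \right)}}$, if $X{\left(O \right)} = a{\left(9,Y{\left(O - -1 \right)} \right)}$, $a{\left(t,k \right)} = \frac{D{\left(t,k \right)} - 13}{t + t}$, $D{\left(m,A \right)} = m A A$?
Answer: $\frac{\sqrt{7815286}}{6} \approx 465.93$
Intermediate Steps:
$D{\left(m,A \right)} = m A^{2}$ ($D{\left(m,A \right)} = A m A = m A^{2}$)
$a{\left(t,k \right)} = \frac{-13 + t k^{2}}{2 t}$ ($a{\left(t,k \right)} = \frac{t k^{2} - 13}{t + t} = \frac{-13 + t k^{2}}{2 t}$)
$X{\left(O \right)} = \frac{23}{18}$ ($X{\left(O \right)} = \frac{-13 + 9 \cdot 2^{2}}{2 \cdot 9} = \frac{1}{2} \cdot \frac{1}{9} \left(-13 + 9 \cdot 4\right) = \frac{1}{2} \cdot \frac{1}{9} \left(-13 + 36\right) = \frac{1}{2} \cdot \frac{1}{9} \cdot 23 = \frac{23}{18}$)
$\sqrt{217090 + X{\left(-427 \right)}} = \sqrt{217090 + \frac{23}{18}} = \sqrt{\frac{3907643}{18}} = \frac{\sqrt{7815286}}{6}$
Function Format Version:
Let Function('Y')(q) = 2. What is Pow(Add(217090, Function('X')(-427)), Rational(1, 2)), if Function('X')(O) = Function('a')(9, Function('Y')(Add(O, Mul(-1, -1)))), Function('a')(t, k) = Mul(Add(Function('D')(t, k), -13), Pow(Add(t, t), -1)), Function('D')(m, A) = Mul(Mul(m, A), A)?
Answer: Mul(Rational(1, 6), Pow(7815286, Rational(1, 2))) ≈ 465.93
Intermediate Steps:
Function('D')(m, A) = Mul(m, Pow(A, 2)) (Function('D')(m, A) = Mul(Mul(A, m), A) = Mul(m, Pow(A, 2)))
Function('a')(t, k) = Mul(Rational(1, 2), Pow(t, -1), Add(-13, Mul(t, Pow(k, 2)))) (Function('a')(t, k) = Mul(Add(Mul(t, Pow(k, 2)), -13), Pow(Add(t, t), -1)) = Mul(Add(-13, Mul(t, Pow(k, 2))), Pow(Mul(2, t), -1)) = Mul(Add(-13, Mul(t, Pow(k, 2))), Mul(Rational(1, 2), Pow(t, -1))) = Mul(Rational(1, 2), Pow(t, -1), Add(-13, Mul(t, Pow(k, 2)))))
Function('X')(O) = Rational(23, 18) (Function('X')(O) = Mul(Rational(1, 2), Pow(9, -1), Add(-13, Mul(9, Pow(2, 2)))) = Mul(Rational(1, 2), Rational(1, 9), Add(-13, Mul(9, 4))) = Mul(Rational(1, 2), Rational(1, 9), Add(-13, 36)) = Mul(Rational(1, 2), Rational(1, 9), 23) = Rational(23, 18))
Pow(Add(217090, Function('X')(-427)), Rational(1, 2)) = Pow(Add(217090, Rational(23, 18)), Rational(1, 2)) = Pow(Rational(3907643, 18), Rational(1, 2)) = Mul(Rational(1, 6), Pow(7815286, Rational(1, 2)))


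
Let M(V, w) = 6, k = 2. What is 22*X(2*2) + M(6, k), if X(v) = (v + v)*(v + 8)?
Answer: 2118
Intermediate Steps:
X(v) = 2*v*(8 + v) (X(v) = (2*v)*(8 + v) = 2*v*(8 + v))
22*X(2*2) + M(6, k) = 22*(2*(2*2)*(8 + 2*2)) + 6 = 22*(2*4*(8 + 4)) + 6 = 22*(2*4*12) + 6 = 22*96 + 6 = 2112 + 6 = 2118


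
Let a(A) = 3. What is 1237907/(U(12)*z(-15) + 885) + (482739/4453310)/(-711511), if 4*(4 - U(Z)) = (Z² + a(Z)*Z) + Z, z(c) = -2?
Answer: 3922406187324093823/3083027417021930 ≈ 1272.3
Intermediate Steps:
U(Z) = 4 - Z - Z²/4 (U(Z) = 4 - ((Z² + 3*Z) + Z)/4 = 4 - (Z² + 4*Z)/4 = 4 + (-Z - Z²/4) = 4 - Z - Z²/4)
1237907/(U(12)*z(-15) + 885) + (482739/4453310)/(-711511) = 1237907/((4 - 1*12 - ¼*12²)*(-2) + 885) + (482739/4453310)/(-711511) = 1237907/((4 - 12 - ¼*144)*(-2) + 885) + (482739*(1/4453310))*(-1/711511) = 1237907/((4 - 12 - 36)*(-2) + 885) + (482739/4453310)*(-1/711511) = 1237907/(-44*(-2) + 885) - 482739/3168579051410 = 1237907/(88 + 885) - 482739/3168579051410 = 1237907/973 - 482739/3168579051410 = 3922406187324093823/3083027417021930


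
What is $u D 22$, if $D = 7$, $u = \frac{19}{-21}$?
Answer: $- \frac{418}{3} \approx -139.33$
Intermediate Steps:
$u = - \frac{19}{21}$ ($u = 19 \left(- \frac{1}{21}\right) = - \frac{19}{21} \approx -0.90476$)
$u D 22 = \left(- \frac{19}{21}\right) 7 \cdot 22 = \left(- \frac{19}{3}\right) 22 = - \frac{418}{3}$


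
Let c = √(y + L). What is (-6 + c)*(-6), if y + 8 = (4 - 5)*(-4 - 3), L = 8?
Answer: 36 - 6*√7 ≈ 20.125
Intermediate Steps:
y = -1 (y = -8 + (4 - 5)*(-4 - 3) = -8 - 1*(-7) = -8 + 7 = -1)
c = √7 (c = √(-1 + 8) = √7 ≈ 2.6458)
(-6 + c)*(-6) = (-6 + √7)*(-6) = 36 - 6*√7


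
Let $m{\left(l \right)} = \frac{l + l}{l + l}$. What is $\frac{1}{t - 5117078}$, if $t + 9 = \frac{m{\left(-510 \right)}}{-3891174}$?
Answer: $- \frac{3891174}{19911475890139} \approx -1.9542 \cdot 10^{-7}$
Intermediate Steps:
$m{\left(l \right)} = 1$ ($m{\left(l \right)} = \frac{2 l}{2 l} = 2 l \frac{1}{2 l} = 1$)
$t = - \frac{35020567}{3891174}$ ($t = -9 + 1 \frac{1}{-3891174} = -9 + 1 \left(- \frac{1}{3891174}\right) = -9 - \frac{1}{3891174} = - \frac{35020567}{3891174} \approx -9.0$)
$\frac{1}{t - 5117078} = \frac{1}{- \frac{35020567}{3891174} - 5117078} = \frac{1}{- \frac{19911475890139}{3891174}} = - \frac{3891174}{19911475890139}$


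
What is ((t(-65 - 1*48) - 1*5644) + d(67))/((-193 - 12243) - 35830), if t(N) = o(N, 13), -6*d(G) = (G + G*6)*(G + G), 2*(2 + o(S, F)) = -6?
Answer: 24185/72399 ≈ 0.33405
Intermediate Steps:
o(S, F) = -5 (o(S, F) = -2 + (½)*(-6) = -2 - 3 = -5)
d(G) = -7*G²/3 (d(G) = -(G + G*6)*(G + G)/6 = -(G + 6*G)*2*G/6 = -7*G*2*G/6 = -7*G²/3)
t(N) = -5
((t(-65 - 1*48) - 1*5644) + d(67))/((-193 - 12243) - 35830) = ((-5 - 1*5644) - 7/3*67²)/((-193 - 12243) - 35830) = ((-5 - 5644) - 7/3*4489)/(-12436 - 35830) = (-5649 - 31423/3)/(-48266) = -48370/3*(-1/48266) = 24185/72399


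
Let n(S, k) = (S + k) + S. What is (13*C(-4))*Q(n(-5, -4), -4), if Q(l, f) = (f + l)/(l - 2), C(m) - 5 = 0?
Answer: 585/8 ≈ 73.125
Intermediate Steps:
n(S, k) = k + 2*S
C(m) = 5 (C(m) = 5 + 0 = 5)
Q(l, f) = (f + l)/(-2 + l)
(13*C(-4))*Q(n(-5, -4), -4) = (13*5)*((-4 + (-4 + 2*(-5)))/(-2 + (-4 + 2*(-5)))) = 65*((-4 + (-4 - 10))/(-2 + (-4 - 10))) = 65*((-4 - 14)/(-2 - 14)) = 65*(-18/(-16)) = 65*(-1/16*(-18)) = 65*(9/8) = 585/8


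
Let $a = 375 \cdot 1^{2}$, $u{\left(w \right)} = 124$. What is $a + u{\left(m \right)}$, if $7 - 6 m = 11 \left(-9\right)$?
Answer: $499$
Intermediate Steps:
$m = \frac{53}{3}$ ($m = \frac{7}{6} - \frac{11 \left(-9\right)}{6} = \frac{7}{6} - - \frac{33}{2} = \frac{7}{6} + \frac{33}{2} = \frac{53}{3} \approx 17.667$)
$a = 375$ ($a = 375 \cdot 1 = 375$)
$a + u{\left(m \right)} = 375 + 124 = 499$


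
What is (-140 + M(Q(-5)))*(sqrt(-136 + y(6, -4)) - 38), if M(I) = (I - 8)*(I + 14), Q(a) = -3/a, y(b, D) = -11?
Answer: 235638/25 - 43407*I*sqrt(3)/25 ≈ 9425.5 - 3007.3*I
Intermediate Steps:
M(I) = (-8 + I)*(14 + I)
(-140 + M(Q(-5)))*(sqrt(-136 + y(6, -4)) - 38) = (-140 + (-112 + (-3/(-5))**2 + 6*(-3/(-5))))*(sqrt(-136 - 11) - 38) = (-140 + (-112 + (-3*(-1/5))**2 + 6*(-3*(-1/5))))*(sqrt(-147) - 38) = (-140 + (-112 + (3/5)**2 + 6*(3/5)))*(7*I*sqrt(3) - 38) = (-140 + (-112 + 9/25 + 18/5))*(-38 + 7*I*sqrt(3)) = (-140 - 2701/25)*(-38 + 7*I*sqrt(3)) = -6201*(-38 + 7*I*sqrt(3))/25 = 235638/25 - 43407*I*sqrt(3)/25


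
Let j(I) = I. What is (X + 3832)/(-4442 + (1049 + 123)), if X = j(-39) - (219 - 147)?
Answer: -3721/3270 ≈ -1.1379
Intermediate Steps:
X = -111 (X = -39 - (219 - 147) = -39 - 1*72 = -39 - 72 = -111)
(X + 3832)/(-4442 + (1049 + 123)) = (-111 + 3832)/(-4442 + (1049 + 123)) = 3721/(-4442 + 1172) = 3721/(-3270) = 3721*(-1/3270) = -3721/3270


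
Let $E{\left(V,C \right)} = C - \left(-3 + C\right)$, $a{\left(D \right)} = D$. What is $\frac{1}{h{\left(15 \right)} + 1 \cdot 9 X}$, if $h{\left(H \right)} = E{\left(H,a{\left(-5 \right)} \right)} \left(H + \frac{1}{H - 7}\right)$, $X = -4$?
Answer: $\frac{8}{75} \approx 0.10667$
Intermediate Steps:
$E{\left(V,C \right)} = 3$
$h{\left(H \right)} = 3 H + \frac{3}{-7 + H}$ ($h{\left(H \right)} = 3 \left(H + \frac{1}{H - 7}\right) = 3 \left(H + \frac{1}{-7 + H}\right) = 3 H + \frac{3}{-7 + H}$)
$\frac{1}{h{\left(15 \right)} + 1 \cdot 9 X} = \frac{1}{\frac{3 \left(1 + 15^{2} - 105\right)}{-7 + 15} + 1 \cdot 9 \left(-4\right)} = \frac{1}{\frac{3 \left(1 + 225 - 105\right)}{8} + 9 \left(-4\right)} = \frac{1}{3 \cdot \frac{1}{8} \cdot 121 - 36} = \frac{1}{\frac{363}{8} - 36} = \frac{1}{\frac{75}{8}} = \frac{8}{75}$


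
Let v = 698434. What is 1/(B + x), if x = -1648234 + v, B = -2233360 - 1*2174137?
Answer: -1/5357297 ≈ -1.8666e-7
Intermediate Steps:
B = -4407497 (B = -2233360 - 2174137 = -4407497)
x = -949800 (x = -1648234 + 698434 = -949800)
1/(B + x) = 1/(-4407497 - 949800) = 1/(-5357297) = -1/5357297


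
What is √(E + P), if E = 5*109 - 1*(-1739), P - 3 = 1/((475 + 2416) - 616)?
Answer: √473466266/455 ≈ 47.823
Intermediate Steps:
P = 6826/2275 (P = 3 + 1/((475 + 2416) - 616) = 3 + 1/(2891 - 616) = 3 + 1/2275 = 6826/2275 ≈ 3.0004)
E = 2284 (E = 545 + 1739 = 2284)
√(E + P) = √(2284 + 6826/2275) = √(5202926/2275) = √473466266/455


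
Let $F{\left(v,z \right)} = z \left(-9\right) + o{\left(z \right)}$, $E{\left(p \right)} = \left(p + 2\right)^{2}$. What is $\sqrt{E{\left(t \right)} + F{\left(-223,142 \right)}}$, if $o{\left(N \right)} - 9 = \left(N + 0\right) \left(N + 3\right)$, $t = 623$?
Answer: $\sqrt{409946} \approx 640.27$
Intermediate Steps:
$o{\left(N \right)} = 9 + N \left(3 + N\right)$ ($o{\left(N \right)} = 9 + \left(N + 0\right) \left(N + 3\right) = 9 + N \left(3 + N\right)$)
$E{\left(p \right)} = \left(2 + p\right)^{2}$
$F{\left(v,z \right)} = 9 + z^{2} - 6 z$ ($F{\left(v,z \right)} = z \left(-9\right) + \left(9 + z^{2} + 3 z\right) = - 9 z + \left(9 + z^{2} + 3 z\right) = 9 + z^{2} - 6 z$)
$\sqrt{E{\left(t \right)} + F{\left(-223,142 \right)}} = \sqrt{\left(2 + 623\right)^{2} + \left(9 + 142^{2} - 852\right)} = \sqrt{625^{2} + \left(9 + 20164 - 852\right)} = \sqrt{390625 + 19321} = \sqrt{409946}$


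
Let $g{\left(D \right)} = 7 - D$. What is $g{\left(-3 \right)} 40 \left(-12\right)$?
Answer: $-4800$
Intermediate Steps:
$g{\left(-3 \right)} 40 \left(-12\right) = \left(7 - -3\right) 40 \left(-12\right) = \left(7 + 3\right) 40 \left(-12\right) = 10 \cdot 40 \left(-12\right) = 400 \left(-12\right) = -4800$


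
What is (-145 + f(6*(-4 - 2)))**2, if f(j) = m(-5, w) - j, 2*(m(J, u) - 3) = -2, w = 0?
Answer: 11449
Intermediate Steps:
m(J, u) = 2 (m(J, u) = 3 + (1/2)*(-2) = 3 - 1 = 2)
f(j) = 2 - j
(-145 + f(6*(-4 - 2)))**2 = (-145 + (2 - 6*(-4 - 2)))**2 = (-145 + (2 - 6*(-6)))**2 = (-145 + (2 - 1*(-36)))**2 = (-145 + (2 + 36))**2 = (-145 + 38)**2 = (-107)**2 = 11449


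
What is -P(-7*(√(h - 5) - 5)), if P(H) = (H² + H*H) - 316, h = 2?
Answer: -1840 + 980*I*√3 ≈ -1840.0 + 1697.4*I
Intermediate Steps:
P(H) = -316 + 2*H² (P(H) = (H² + H²) - 316 = 2*H² - 316 = -316 + 2*H²)
-P(-7*(√(h - 5) - 5)) = -(-316 + 2*(-7*(√(2 - 5) - 5))²) = -(-316 + 2*(-7*(√(-3) - 5))²) = -(-316 + 2*(-7*(I*√3 - 5))²) = -(-316 + 2*(-7*(-5 + I*√3))²) = -(-316 + 2*(35 - 7*I*√3)²) = 316 - 2*(35 - 7*I*√3)²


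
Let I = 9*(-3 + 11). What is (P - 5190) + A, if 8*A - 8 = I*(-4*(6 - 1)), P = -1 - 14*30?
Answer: -5790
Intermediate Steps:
I = 72 (I = 9*8 = 72)
P = -421 (P = -1 - 420 = -421)
A = -179 (A = 1 + (72*(-4*(6 - 1)))/8 = 1 + (72*(-4*5))/8 = 1 + (72*(-20))/8 = 1 + (1/8)*(-1440) = 1 - 180 = -179)
(P - 5190) + A = (-421 - 5190) - 179 = -5611 - 179 = -5790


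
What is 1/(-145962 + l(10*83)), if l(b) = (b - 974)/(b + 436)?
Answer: -211/30798006 ≈ -6.8511e-6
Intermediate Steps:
l(b) = (-974 + b)/(436 + b)
1/(-145962 + l(10*83)) = 1/(-145962 + (-974 + 10*83)/(436 + 10*83)) = 1/(-145962 + (-974 + 830)/(436 + 830)) = 1/(-145962 - 144/1266) = 1/(-145962 + (1/1266)*(-144)) = 1/(-145962 - 24/211) = 1/(-30798006/211) = -211/30798006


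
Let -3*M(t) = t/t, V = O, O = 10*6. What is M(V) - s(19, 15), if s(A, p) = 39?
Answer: -118/3 ≈ -39.333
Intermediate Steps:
O = 60
V = 60
M(t) = -⅓ (M(t) = -t/(3*t) = -⅓*1 = -⅓)
M(V) - s(19, 15) = -⅓ - 1*39 = -⅓ - 39 = -118/3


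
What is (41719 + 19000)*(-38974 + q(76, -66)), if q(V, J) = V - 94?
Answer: -2367555248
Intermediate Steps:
q(V, J) = -94 + V
(41719 + 19000)*(-38974 + q(76, -66)) = (41719 + 19000)*(-38974 + (-94 + 76)) = 60719*(-38974 - 18) = 60719*(-38992) = -2367555248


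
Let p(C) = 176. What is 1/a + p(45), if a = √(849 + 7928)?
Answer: 176 + √8777/8777 ≈ 176.01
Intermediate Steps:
a = √8777 ≈ 93.686
1/a + p(45) = 1/(√8777) + 176 = √8777/8777 + 176 = 176 + √8777/8777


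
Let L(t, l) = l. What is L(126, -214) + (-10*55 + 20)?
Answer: -744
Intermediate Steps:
L(126, -214) + (-10*55 + 20) = -214 + (-10*55 + 20) = -214 + (-550 + 20) = -214 - 530 = -744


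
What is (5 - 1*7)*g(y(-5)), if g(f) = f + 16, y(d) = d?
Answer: -22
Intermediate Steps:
g(f) = 16 + f
(5 - 1*7)*g(y(-5)) = (5 - 1*7)*(16 - 5) = (5 - 7)*11 = -2*11 = -22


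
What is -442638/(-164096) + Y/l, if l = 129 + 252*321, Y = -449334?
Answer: -6311823111/2215870336 ≈ -2.8485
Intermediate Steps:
l = 81021 (l = 129 + 80892 = 81021)
-442638/(-164096) + Y/l = -442638/(-164096) - 449334/81021 = -442638*(-1/164096) - 449334*1/81021 = 221319/82048 - 149778/27007 = -6311823111/2215870336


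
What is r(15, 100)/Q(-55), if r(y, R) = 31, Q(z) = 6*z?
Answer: -31/330 ≈ -0.093939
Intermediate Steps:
r(15, 100)/Q(-55) = 31/((6*(-55))) = 31/(-330) = 31*(-1/330) = -31/330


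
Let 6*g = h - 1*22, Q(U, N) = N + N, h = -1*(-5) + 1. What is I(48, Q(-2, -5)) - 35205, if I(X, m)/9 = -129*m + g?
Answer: -23619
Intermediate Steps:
h = 6 (h = 5 + 1 = 6)
Q(U, N) = 2*N
g = -8/3 (g = (6 - 1*22)/6 = (6 - 22)/6 = (⅙)*(-16) = -8/3 ≈ -2.6667)
I(X, m) = -24 - 1161*m (I(X, m) = 9*(-129*m - 8/3) = 9*(-8/3 - 129*m) = -24 - 1161*m)
I(48, Q(-2, -5)) - 35205 = (-24 - 2322*(-5)) - 35205 = (-24 - 1161*(-10)) - 35205 = (-24 + 11610) - 35205 = 11586 - 35205 = -23619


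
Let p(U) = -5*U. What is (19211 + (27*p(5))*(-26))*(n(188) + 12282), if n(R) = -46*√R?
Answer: 451498602 - 3382012*√47 ≈ 4.2831e+8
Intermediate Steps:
(19211 + (27*p(5))*(-26))*(n(188) + 12282) = (19211 + (27*(-5*5))*(-26))*(-92*√47 + 12282) = (19211 + (27*(-25))*(-26))*(-92*√47 + 12282) = (19211 - 675*(-26))*(-92*√47 + 12282) = (19211 + 17550)*(12282 - 92*√47) = 36761*(12282 - 92*√47) = 451498602 - 3382012*√47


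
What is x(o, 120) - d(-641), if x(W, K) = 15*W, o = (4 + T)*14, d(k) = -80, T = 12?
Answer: 3440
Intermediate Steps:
o = 224 (o = (4 + 12)*14 = 16*14 = 224)
x(o, 120) - d(-641) = 15*224 - 1*(-80) = 3360 + 80 = 3440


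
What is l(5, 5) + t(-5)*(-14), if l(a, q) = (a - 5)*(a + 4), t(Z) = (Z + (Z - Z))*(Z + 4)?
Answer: -70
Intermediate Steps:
t(Z) = Z*(4 + Z) (t(Z) = (Z + 0)*(4 + Z) = Z*(4 + Z))
l(a, q) = (-5 + a)*(4 + a)
l(5, 5) + t(-5)*(-14) = (-20 + 5² - 1*5) - 5*(4 - 5)*(-14) = (-20 + 25 - 5) - 5*(-1)*(-14) = 0 + 5*(-14) = 0 - 70 = -70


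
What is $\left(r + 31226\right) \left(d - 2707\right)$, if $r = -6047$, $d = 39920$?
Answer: $936986127$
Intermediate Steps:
$\left(r + 31226\right) \left(d - 2707\right) = \left(-6047 + 31226\right) \left(39920 - 2707\right) = 25179 \cdot 37213 = 936986127$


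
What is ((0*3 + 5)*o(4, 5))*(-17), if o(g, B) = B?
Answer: -425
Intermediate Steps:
((0*3 + 5)*o(4, 5))*(-17) = ((0*3 + 5)*5)*(-17) = ((0 + 5)*5)*(-17) = (5*5)*(-17) = 25*(-17) = -425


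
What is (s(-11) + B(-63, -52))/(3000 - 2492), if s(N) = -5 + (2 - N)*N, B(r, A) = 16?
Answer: -33/127 ≈ -0.25984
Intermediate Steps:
s(N) = -5 + N*(2 - N)
(s(-11) + B(-63, -52))/(3000 - 2492) = ((-5 - 1*(-11)² + 2*(-11)) + 16)/(3000 - 2492) = ((-5 - 1*121 - 22) + 16)/508 = ((-5 - 121 - 22) + 16)*(1/508) = (-148 + 16)*(1/508) = -132*1/508 = -33/127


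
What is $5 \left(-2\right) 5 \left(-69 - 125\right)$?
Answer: $9700$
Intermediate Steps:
$5 \left(-2\right) 5 \left(-69 - 125\right) = \left(-10\right) 5 \left(-194\right) = \left(-50\right) \left(-194\right) = 9700$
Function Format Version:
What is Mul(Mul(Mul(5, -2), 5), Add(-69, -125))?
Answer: 9700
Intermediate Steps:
Mul(Mul(Mul(5, -2), 5), Add(-69, -125)) = Mul(Mul(-10, 5), -194) = Mul(-50, -194) = 9700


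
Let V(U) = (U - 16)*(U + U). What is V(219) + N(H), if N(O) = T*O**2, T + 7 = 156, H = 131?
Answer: 2645903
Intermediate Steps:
V(U) = 2*U*(-16 + U) (V(U) = (-16 + U)*(2*U) = 2*U*(-16 + U))
T = 149 (T = -7 + 156 = 149)
N(O) = 149*O**2
V(219) + N(H) = 2*219*(-16 + 219) + 149*131**2 = 2*219*203 + 149*17161 = 88914 + 2556989 = 2645903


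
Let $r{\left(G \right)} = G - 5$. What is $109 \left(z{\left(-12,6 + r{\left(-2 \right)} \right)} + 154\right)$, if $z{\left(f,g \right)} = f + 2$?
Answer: $15696$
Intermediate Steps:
$r{\left(G \right)} = -5 + G$
$z{\left(f,g \right)} = 2 + f$
$109 \left(z{\left(-12,6 + r{\left(-2 \right)} \right)} + 154\right) = 109 \left(\left(2 - 12\right) + 154\right) = 109 \left(-10 + 154\right) = 109 \cdot 144 = 15696$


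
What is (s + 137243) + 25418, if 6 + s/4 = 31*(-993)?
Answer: 39505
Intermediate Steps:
s = -123156 (s = -24 + 4*(31*(-993)) = -24 + 4*(-30783) = -24 - 123132 = -123156)
(s + 137243) + 25418 = (-123156 + 137243) + 25418 = 14087 + 25418 = 39505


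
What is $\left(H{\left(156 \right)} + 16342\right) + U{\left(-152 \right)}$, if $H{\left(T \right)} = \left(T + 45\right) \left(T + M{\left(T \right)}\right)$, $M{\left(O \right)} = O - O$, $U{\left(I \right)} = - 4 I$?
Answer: $48306$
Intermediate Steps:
$M{\left(O \right)} = 0$
$H{\left(T \right)} = T \left(45 + T\right)$ ($H{\left(T \right)} = \left(T + 45\right) \left(T + 0\right) = \left(45 + T\right) T = T \left(45 + T\right)$)
$\left(H{\left(156 \right)} + 16342\right) + U{\left(-152 \right)} = \left(156 \left(45 + 156\right) + 16342\right) - -608 = \left(156 \cdot 201 + 16342\right) + 608 = \left(31356 + 16342\right) + 608 = 47698 + 608 = 48306$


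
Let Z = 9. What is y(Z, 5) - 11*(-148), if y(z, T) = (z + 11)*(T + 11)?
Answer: 1948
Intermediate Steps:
y(z, T) = (11 + T)*(11 + z) (y(z, T) = (11 + z)*(11 + T) = (11 + T)*(11 + z))
y(Z, 5) - 11*(-148) = (121 + 11*5 + 11*9 + 5*9) - 11*(-148) = (121 + 55 + 99 + 45) + 1628 = 320 + 1628 = 1948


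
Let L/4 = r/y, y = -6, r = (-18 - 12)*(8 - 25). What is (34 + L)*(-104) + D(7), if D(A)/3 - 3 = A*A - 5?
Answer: 31965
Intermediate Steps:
r = 510 (r = -30*(-17) = 510)
L = -340 (L = 4*(510/(-6)) = 4*(510*(-⅙)) = 4*(-85) = -340)
D(A) = -6 + 3*A² (D(A) = 9 + 3*(A*A - 5) = 9 + 3*(A² - 5) = 9 + 3*(-5 + A²) = 9 + (-15 + 3*A²) = -6 + 3*A²)
(34 + L)*(-104) + D(7) = (34 - 340)*(-104) + (-6 + 3*7²) = -306*(-104) + (-6 + 3*49) = 31824 + (-6 + 147) = 31824 + 141 = 31965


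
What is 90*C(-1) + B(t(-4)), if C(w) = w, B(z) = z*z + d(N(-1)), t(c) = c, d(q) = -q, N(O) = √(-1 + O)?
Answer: -74 - I*√2 ≈ -74.0 - 1.4142*I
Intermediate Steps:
B(z) = z² - I*√2 (B(z) = z*z - √(-1 - 1) = z² - √(-2) = z² - I*√2)
90*C(-1) + B(t(-4)) = 90*(-1) + ((-4)² - I*√2) = -90 + (16 - I*√2) = -74 - I*√2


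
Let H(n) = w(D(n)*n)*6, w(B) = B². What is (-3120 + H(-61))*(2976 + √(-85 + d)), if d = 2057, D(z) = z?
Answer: 247222051776 + 166143852*√493 ≈ 2.5091e+11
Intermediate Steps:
H(n) = 6*n⁴ (H(n) = (n*n)²*6 = (n²)²*6 = n⁴*6 = 6*n⁴)
(-3120 + H(-61))*(2976 + √(-85 + d)) = (-3120 + 6*(-61)⁴)*(2976 + √(-85 + 2057)) = (-3120 + 6*13845841)*(2976 + √1972) = (-3120 + 83075046)*(2976 + 2*√493) = 83071926*(2976 + 2*√493) = 247222051776 + 166143852*√493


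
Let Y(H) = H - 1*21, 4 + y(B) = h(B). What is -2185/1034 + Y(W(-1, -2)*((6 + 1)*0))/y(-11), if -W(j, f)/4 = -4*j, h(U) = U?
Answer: -3687/5170 ≈ -0.71315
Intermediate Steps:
y(B) = -4 + B
W(j, f) = 16*j (W(j, f) = -(-16)*j = 16*j)
Y(H) = -21 + H (Y(H) = H - 21 = -21 + H)
-2185/1034 + Y(W(-1, -2)*((6 + 1)*0))/y(-11) = -2185/1034 + (-21 + (16*(-1))*((6 + 1)*0))/(-4 - 11) = -2185*1/1034 + (-21 - 112*0)/(-15) = -2185/1034 + (-21 - 16*0)*(-1/15) = -2185/1034 + (-21 + 0)*(-1/15) = -2185/1034 - 21*(-1/15) = -2185/1034 + 7/5 = -3687/5170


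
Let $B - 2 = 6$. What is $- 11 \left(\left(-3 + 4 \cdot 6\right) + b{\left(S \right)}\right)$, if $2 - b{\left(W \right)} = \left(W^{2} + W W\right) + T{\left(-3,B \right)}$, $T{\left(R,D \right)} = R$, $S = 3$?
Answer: $-88$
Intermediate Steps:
$B = 8$ ($B = 2 + 6 = 8$)
$b{\left(W \right)} = 5 - 2 W^{2}$ ($b{\left(W \right)} = 2 - \left(\left(W^{2} + W W\right) - 3\right) = 2 - \left(\left(W^{2} + W^{2}\right) - 3\right) = 2 - \left(2 W^{2} - 3\right) = 2 - \left(-3 + 2 W^{2}\right) = 5 - 2 W^{2}$)
$- 11 \left(\left(-3 + 4 \cdot 6\right) + b{\left(S \right)}\right) = - 11 \left(\left(-3 + 4 \cdot 6\right) + \left(5 - 2 \cdot 3^{2}\right)\right) = - 11 \left(\left(-3 + 24\right) + \left(5 - 18\right)\right) = - 11 \left(21 + \left(5 - 18\right)\right) = - 11 \left(21 - 13\right) = \left(-11\right) 8 = -88$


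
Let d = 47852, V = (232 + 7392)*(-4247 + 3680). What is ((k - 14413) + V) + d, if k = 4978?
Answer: -4284391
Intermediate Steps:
V = -4322808 (V = 7624*(-567) = -4322808)
((k - 14413) + V) + d = ((4978 - 14413) - 4322808) + 47852 = (-9435 - 4322808) + 47852 = -4332243 + 47852 = -4284391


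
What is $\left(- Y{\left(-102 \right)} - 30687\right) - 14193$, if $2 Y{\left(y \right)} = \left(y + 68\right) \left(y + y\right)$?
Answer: $-48348$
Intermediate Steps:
$Y{\left(y \right)} = y \left(68 + y\right)$ ($Y{\left(y \right)} = \frac{\left(y + 68\right) \left(y + y\right)}{2} = \frac{\left(68 + y\right) 2 y}{2} = \frac{2 y \left(68 + y\right)}{2} = y \left(68 + y\right)$)
$\left(- Y{\left(-102 \right)} - 30687\right) - 14193 = \left(- \left(-102\right) \left(68 - 102\right) - 30687\right) - 14193 = \left(- \left(-102\right) \left(-34\right) - 30687\right) - 14193 = \left(\left(-1\right) 3468 - 30687\right) - 14193 = \left(-3468 - 30687\right) - 14193 = -34155 - 14193 = -48348$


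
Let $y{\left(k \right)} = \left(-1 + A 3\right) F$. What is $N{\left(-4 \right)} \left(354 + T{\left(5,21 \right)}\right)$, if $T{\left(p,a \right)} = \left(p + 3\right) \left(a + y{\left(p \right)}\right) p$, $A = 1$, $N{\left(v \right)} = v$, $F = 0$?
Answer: $-4776$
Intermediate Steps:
$y{\left(k \right)} = 0$ ($y{\left(k \right)} = \left(-1 + 1 \cdot 3\right) 0 = \left(-1 + 3\right) 0 = 2 \cdot 0 = 0$)
$T{\left(p,a \right)} = a p \left(3 + p\right)$ ($T{\left(p,a \right)} = \left(p + 3\right) \left(a + 0\right) p = \left(3 + p\right) a p = a \left(3 + p\right) p = a p \left(3 + p\right)$)
$N{\left(-4 \right)} \left(354 + T{\left(5,21 \right)}\right) = - 4 \left(354 + 21 \cdot 5 \left(3 + 5\right)\right) = - 4 \left(354 + 21 \cdot 5 \cdot 8\right) = - 4 \left(354 + 840\right) = \left(-4\right) 1194 = -4776$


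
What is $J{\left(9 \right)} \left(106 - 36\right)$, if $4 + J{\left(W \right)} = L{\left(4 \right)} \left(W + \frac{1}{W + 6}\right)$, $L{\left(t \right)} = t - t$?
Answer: $-280$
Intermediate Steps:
$L{\left(t \right)} = 0$
$J{\left(W \right)} = -4$ ($J{\left(W \right)} = -4 + 0 \left(W + \frac{1}{W + 6}\right) = -4 + 0 \left(W + \frac{1}{6 + W}\right) = -4 + 0 = -4$)
$J{\left(9 \right)} \left(106 - 36\right) = - 4 \left(106 - 36\right) = \left(-4\right) 70 = -280$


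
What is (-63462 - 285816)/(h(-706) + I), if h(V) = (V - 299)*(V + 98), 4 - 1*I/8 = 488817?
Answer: 174639/1649732 ≈ 0.10586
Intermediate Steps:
I = -3910504 (I = 32 - 8*488817 = 32 - 3910536 = -3910504)
h(V) = (-299 + V)*(98 + V)
(-63462 - 285816)/(h(-706) + I) = (-63462 - 285816)/((-29302 + (-706)**2 - 201*(-706)) - 3910504) = -349278/((-29302 + 498436 + 141906) - 3910504) = -349278/(611040 - 3910504) = -349278/(-3299464) = -349278*(-1/3299464) = 174639/1649732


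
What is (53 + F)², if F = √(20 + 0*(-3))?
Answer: 2829 + 212*√5 ≈ 3303.0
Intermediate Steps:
F = 2*√5 (F = √(20 + 0) = √20 = 2*√5 ≈ 4.4721)
(53 + F)² = (53 + 2*√5)²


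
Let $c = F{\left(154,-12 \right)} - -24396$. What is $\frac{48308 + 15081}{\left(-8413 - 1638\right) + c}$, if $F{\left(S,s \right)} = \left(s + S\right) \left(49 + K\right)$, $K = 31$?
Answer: $\frac{63389}{25705} \approx 2.466$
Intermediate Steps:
$F{\left(S,s \right)} = 80 S + 80 s$ ($F{\left(S,s \right)} = \left(s + S\right) \left(49 + 31\right) = \left(S + s\right) 80 = 80 S + 80 s$)
$c = 35756$ ($c = \left(80 \cdot 154 + 80 \left(-12\right)\right) - -24396 = \left(12320 - 960\right) + 24396 = 11360 + 24396 = 35756$)
$\frac{48308 + 15081}{\left(-8413 - 1638\right) + c} = \frac{48308 + 15081}{\left(-8413 - 1638\right) + 35756} = \frac{63389}{\left(-8413 - 1638\right) + 35756} = \frac{63389}{-10051 + 35756} = \frac{63389}{25705}$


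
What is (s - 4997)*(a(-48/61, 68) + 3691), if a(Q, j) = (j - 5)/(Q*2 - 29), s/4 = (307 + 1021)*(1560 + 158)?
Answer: 62751443229568/1865 ≈ 3.3647e+10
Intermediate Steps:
s = 9126016 (s = 4*((307 + 1021)*(1560 + 158)) = 4*(1328*1718) = 4*2281504 = 9126016)
a(Q, j) = (-5 + j)/(-29 + 2*Q) (a(Q, j) = (-5 + j)/(2*Q - 29) = (-5 + j)/(-29 + 2*Q))
(s - 4997)*(a(-48/61, 68) + 3691) = (9126016 - 4997)*((-5 + 68)/(-29 + 2*(-48/61)) + 3691) = 9121019*(63/(-29 + 2*(-48*1/61)) + 3691) = 9121019*(63/(-29 + 2*(-48/61)) + 3691) = 9121019*(63/(-29 - 96/61) + 3691) = 9121019*(63/(-1865/61) + 3691) = 9121019*(-61/1865*63 + 3691) = 9121019*(-3843/1865 + 3691) = 9121019*(6879872/1865) = 62751443229568/1865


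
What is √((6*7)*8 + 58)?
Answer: √394 ≈ 19.849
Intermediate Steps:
√((6*7)*8 + 58) = √(42*8 + 58) = √(336 + 58) = √394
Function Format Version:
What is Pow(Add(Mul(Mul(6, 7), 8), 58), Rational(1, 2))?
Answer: Pow(394, Rational(1, 2)) ≈ 19.849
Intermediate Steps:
Pow(Add(Mul(Mul(6, 7), 8), 58), Rational(1, 2)) = Pow(Add(Mul(42, 8), 58), Rational(1, 2)) = Pow(Add(336, 58), Rational(1, 2)) = Pow(394, Rational(1, 2))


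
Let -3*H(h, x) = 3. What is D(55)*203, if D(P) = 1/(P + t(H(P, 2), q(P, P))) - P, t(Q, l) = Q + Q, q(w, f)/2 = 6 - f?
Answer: -591542/53 ≈ -11161.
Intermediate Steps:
q(w, f) = 12 - 2*f (q(w, f) = 2*(6 - f) = 12 - 2*f)
H(h, x) = -1 (H(h, x) = -⅓*3 = -1)
t(Q, l) = 2*Q
D(P) = 1/(-2 + P) - P (D(P) = 1/(P + 2*(-1)) - P = 1/(P - 2) - P = 1/(-2 + P) - P)
D(55)*203 = ((1 - 1*55² + 2*55)/(-2 + 55))*203 = ((1 - 1*3025 + 110)/53)*203 = ((1 - 3025 + 110)/53)*203 = ((1/53)*(-2914))*203 = -2914/53*203 = -591542/53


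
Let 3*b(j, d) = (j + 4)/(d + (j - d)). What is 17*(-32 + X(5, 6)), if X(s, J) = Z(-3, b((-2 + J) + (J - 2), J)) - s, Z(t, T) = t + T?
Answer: -1343/2 ≈ -671.50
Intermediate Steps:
b(j, d) = (4 + j)/(3*j) (b(j, d) = ((j + 4)/(d + (j - d)))/3 = ((4 + j)/j)/3 = (4 + j)/(3*j))
Z(t, T) = T + t
X(s, J) = -3 - s + 2*J/(3*(-4 + 2*J)) (X(s, J) = ((4 + ((-2 + J) + (J - 2)))/(3*((-2 + J) + (J - 2))) - 3) - s = ((4 + ((-2 + J) + (-2 + J)))/(3*((-2 + J) + (-2 + J))) - 3) - s = ((4 + (-4 + 2*J))/(3*(-4 + 2*J)) - 3) - s = ((2*J)/(3*(-4 + 2*J)) - 3) - s = (2*J/(3*(-4 + 2*J)) - 3) - s = (-3 + 2*J/(3*(-4 + 2*J))) - s = -3 - s + 2*J/(3*(-4 + 2*J)))
17*(-32 + X(5, 6)) = 17*(-32 + ((⅓)*6 - (-2 + 6)*(3 + 5))/(-2 + 6)) = 17*(-32 + (2 - 1*4*8)/4) = 17*(-32 + (2 - 32)/4) = 17*(-32 + (¼)*(-30)) = 17*(-32 - 15/2) = 17*(-79/2) = -1343/2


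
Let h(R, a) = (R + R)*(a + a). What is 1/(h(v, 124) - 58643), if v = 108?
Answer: -1/5075 ≈ -0.00019704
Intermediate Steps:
h(R, a) = 4*R*a (h(R, a) = (2*R)*(2*a) = 4*R*a)
1/(h(v, 124) - 58643) = 1/(4*108*124 - 58643) = 1/(53568 - 58643) = 1/(-5075) = -1/5075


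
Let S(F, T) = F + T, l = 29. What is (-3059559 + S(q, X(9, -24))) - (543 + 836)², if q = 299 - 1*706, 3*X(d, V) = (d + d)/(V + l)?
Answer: -24808029/5 ≈ -4.9616e+6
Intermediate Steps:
X(d, V) = 2*d/(3*(29 + V)) (X(d, V) = ((d + d)/(V + 29))/3 = ((2*d)/(29 + V))/3 = (2*d/(29 + V))/3 = 2*d/(3*(29 + V)))
q = -407 (q = 299 - 706 = -407)
(-3059559 + S(q, X(9, -24))) - (543 + 836)² = (-3059559 + (-407 + (⅔)*9/(29 - 24))) - (543 + 836)² = (-3059559 + (-407 + (⅔)*9/5)) - 1*1379² = (-3059559 + (-407 + (⅔)*9*(⅕))) - 1*1901641 = (-3059559 + (-407 + 6/5)) - 1901641 = (-3059559 - 2029/5) - 1901641 = -15299824/5 - 1901641 = -24808029/5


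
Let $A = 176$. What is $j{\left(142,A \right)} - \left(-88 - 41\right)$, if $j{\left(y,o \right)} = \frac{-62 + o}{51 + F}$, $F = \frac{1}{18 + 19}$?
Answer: $\frac{123885}{944} \approx 131.23$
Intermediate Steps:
$F = \frac{1}{37} \approx 0.027027$
$j{\left(y,o \right)} = - \frac{1147}{944} + \frac{37 o}{1888}$ ($j{\left(y,o \right)} = \frac{-62 + o}{51 + \frac{1}{37}} = \frac{-62 + o}{\frac{1888}{37}} = \left(-62 + o\right) \frac{37}{1888} = - \frac{1147}{944} + \frac{37 o}{1888}$)
$j{\left(142,A \right)} - \left(-88 - 41\right) = \left(- \frac{1147}{944} + \frac{37}{1888} \cdot 176\right) - \left(-88 - 41\right) = \left(- \frac{1147}{944} + \frac{407}{118}\right) - \left(-88 - 41\right) = \frac{2109}{944} - -129 = \frac{2109}{944} + 129 = \frac{123885}{944}$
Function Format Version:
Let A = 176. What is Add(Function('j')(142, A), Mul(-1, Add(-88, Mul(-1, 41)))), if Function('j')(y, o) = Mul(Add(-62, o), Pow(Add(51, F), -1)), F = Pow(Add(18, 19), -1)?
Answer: Rational(123885, 944) ≈ 131.23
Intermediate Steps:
F = Rational(1, 37) (F = Pow(37, -1) = Rational(1, 37) ≈ 0.027027)
Function('j')(y, o) = Add(Rational(-1147, 944), Mul(Rational(37, 1888), o)) (Function('j')(y, o) = Mul(Add(-62, o), Pow(Add(51, Rational(1, 37)), -1)) = Mul(Add(-62, o), Pow(Rational(1888, 37), -1)) = Mul(Add(-62, o), Rational(37, 1888)) = Add(Rational(-1147, 944), Mul(Rational(37, 1888), o)))
Add(Function('j')(142, A), Mul(-1, Add(-88, Mul(-1, 41)))) = Add(Add(Rational(-1147, 944), Mul(Rational(37, 1888), 176)), Mul(-1, Add(-88, Mul(-1, 41)))) = Add(Add(Rational(-1147, 944), Rational(407, 118)), Mul(-1, Add(-88, -41))) = Add(Rational(2109, 944), Mul(-1, -129)) = Add(Rational(2109, 944), 129) = Rational(123885, 944)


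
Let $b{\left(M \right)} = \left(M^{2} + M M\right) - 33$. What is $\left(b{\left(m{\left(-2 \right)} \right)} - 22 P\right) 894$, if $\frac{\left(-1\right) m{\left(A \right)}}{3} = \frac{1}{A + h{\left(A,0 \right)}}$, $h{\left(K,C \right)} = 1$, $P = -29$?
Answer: $556962$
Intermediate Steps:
$m{\left(A \right)} = - \frac{3}{1 + A}$ ($m{\left(A \right)} = - \frac{3}{A + 1} = - \frac{3}{1 + A}$)
$b{\left(M \right)} = -33 + 2 M^{2}$ ($b{\left(M \right)} = \left(M^{2} + M^{2}\right) - 33 = 2 M^{2} - 33 = -33 + 2 M^{2}$)
$\left(b{\left(m{\left(-2 \right)} \right)} - 22 P\right) 894 = \left(\left(-33 + 2 \left(- \frac{3}{1 - 2}\right)^{2}\right) - -638\right) 894 = \left(\left(-33 + 2 \left(- \frac{3}{-1}\right)^{2}\right) + 638\right) 894 = \left(\left(-33 + 2 \left(\left(-3\right) \left(-1\right)\right)^{2}\right) + 638\right) 894 = \left(\left(-33 + 2 \cdot 3^{2}\right) + 638\right) 894 = \left(\left(-33 + 2 \cdot 9\right) + 638\right) 894 = \left(\left(-33 + 18\right) + 638\right) 894 = \left(-15 + 638\right) 894 = 623 \cdot 894 = 556962$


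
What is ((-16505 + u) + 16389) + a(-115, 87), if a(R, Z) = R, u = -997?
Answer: -1228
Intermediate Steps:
((-16505 + u) + 16389) + a(-115, 87) = ((-16505 - 997) + 16389) - 115 = (-17502 + 16389) - 115 = -1113 - 115 = -1228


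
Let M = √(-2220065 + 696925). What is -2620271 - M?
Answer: -2620271 - 2*I*√380785 ≈ -2.6203e+6 - 1234.2*I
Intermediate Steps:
M = 2*I*√380785 (M = √(-1523140) = 2*I*√380785 ≈ 1234.2*I)
-2620271 - M = -2620271 - 2*I*√380785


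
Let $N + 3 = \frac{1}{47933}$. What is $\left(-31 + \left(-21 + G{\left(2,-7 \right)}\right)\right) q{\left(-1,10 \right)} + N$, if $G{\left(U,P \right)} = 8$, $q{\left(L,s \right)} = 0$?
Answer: $- \frac{143798}{47933} \approx -3.0$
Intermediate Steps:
$N = - \frac{143798}{47933}$ ($N = -3 + \frac{1}{47933} = - \frac{143798}{47933} \approx -3.0$)
$\left(-31 + \left(-21 + G{\left(2,-7 \right)}\right)\right) q{\left(-1,10 \right)} + N = \left(-31 + \left(-21 + 8\right)\right) 0 - \frac{143798}{47933} = \left(-31 - 13\right) 0 - \frac{143798}{47933} = \left(-44\right) 0 - \frac{143798}{47933} = 0 - \frac{143798}{47933} = - \frac{143798}{47933}$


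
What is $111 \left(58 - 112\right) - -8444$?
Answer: $2450$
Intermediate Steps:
$111 \left(58 - 112\right) - -8444 = 111 \left(-54\right) + 8444 = -5994 + 8444 = 2450$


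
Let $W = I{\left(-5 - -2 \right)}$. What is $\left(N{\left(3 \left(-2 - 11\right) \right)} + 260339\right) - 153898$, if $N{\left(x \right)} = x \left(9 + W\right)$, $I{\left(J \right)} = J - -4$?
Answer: $106051$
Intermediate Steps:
$I{\left(J \right)} = 4 + J$ ($I{\left(J \right)} = J + 4 = 4 + J$)
$W = 1$ ($W = 4 - 3 = 1$)
$N{\left(x \right)} = 10 x$ ($N{\left(x \right)} = x \left(9 + 1\right) = x 10 = 10 x$)
$\left(N{\left(3 \left(-2 - 11\right) \right)} + 260339\right) - 153898 = \left(10 \cdot 3 \left(-2 - 11\right) + 260339\right) - 153898 = \left(10 \cdot 3 \left(-13\right) + 260339\right) - 153898 = \left(10 \left(-39\right) + 260339\right) - 153898 = \left(-390 + 260339\right) - 153898 = 259949 - 153898 = 106051$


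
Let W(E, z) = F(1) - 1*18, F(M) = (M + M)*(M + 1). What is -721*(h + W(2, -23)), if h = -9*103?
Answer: 678461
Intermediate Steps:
F(M) = 2*M*(1 + M) (F(M) = (2*M)*(1 + M) = 2*M*(1 + M))
h = -927
W(E, z) = -14 (W(E, z) = 2*1*(1 + 1) - 1*18 = 2*1*2 - 18 = 4 - 18 = -14)
-721*(h + W(2, -23)) = -721*(-927 - 14) = -721*(-941) = 678461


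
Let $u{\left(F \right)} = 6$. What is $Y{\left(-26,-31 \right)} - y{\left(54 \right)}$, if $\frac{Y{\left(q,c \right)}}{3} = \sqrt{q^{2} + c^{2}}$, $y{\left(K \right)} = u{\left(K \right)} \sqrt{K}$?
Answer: $- 18 \sqrt{6} + 3 \sqrt{1637} \approx 77.289$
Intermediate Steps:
$y{\left(K \right)} = 6 \sqrt{K}$
$Y{\left(q,c \right)} = 3 \sqrt{c^{2} + q^{2}}$ ($Y{\left(q,c \right)} = 3 \sqrt{q^{2} + c^{2}} = 3 \sqrt{c^{2} + q^{2}}$)
$Y{\left(-26,-31 \right)} - y{\left(54 \right)} = 3 \sqrt{\left(-31\right)^{2} + \left(-26\right)^{2}} - 6 \sqrt{54} = 3 \sqrt{961 + 676} - 6 \cdot 3 \sqrt{6} = 3 \sqrt{1637} - 18 \sqrt{6} = - 18 \sqrt{6} + 3 \sqrt{1637}$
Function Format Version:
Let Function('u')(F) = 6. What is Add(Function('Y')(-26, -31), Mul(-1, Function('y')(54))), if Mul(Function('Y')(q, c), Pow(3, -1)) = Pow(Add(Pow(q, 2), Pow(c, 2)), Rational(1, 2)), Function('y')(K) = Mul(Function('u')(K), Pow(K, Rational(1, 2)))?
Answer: Add(Mul(-18, Pow(6, Rational(1, 2))), Mul(3, Pow(1637, Rational(1, 2)))) ≈ 77.289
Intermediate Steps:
Function('y')(K) = Mul(6, Pow(K, Rational(1, 2)))
Function('Y')(q, c) = Mul(3, Pow(Add(Pow(c, 2), Pow(q, 2)), Rational(1, 2))) (Function('Y')(q, c) = Mul(3, Pow(Add(Pow(q, 2), Pow(c, 2)), Rational(1, 2))) = Mul(3, Pow(Add(Pow(c, 2), Pow(q, 2)), Rational(1, 2))))
Add(Function('Y')(-26, -31), Mul(-1, Function('y')(54))) = Add(Mul(3, Pow(Add(Pow(-31, 2), Pow(-26, 2)), Rational(1, 2))), Mul(-1, Mul(6, Pow(54, Rational(1, 2))))) = Add(Mul(3, Pow(Add(961, 676), Rational(1, 2))), Mul(-1, Mul(6, Mul(3, Pow(6, Rational(1, 2)))))) = Add(Mul(3, Pow(1637, Rational(1, 2))), Mul(-1, Mul(18, Pow(6, Rational(1, 2))))) = Add(Mul(3, Pow(1637, Rational(1, 2))), Mul(-18, Pow(6, Rational(1, 2)))) = Add(Mul(-18, Pow(6, Rational(1, 2))), Mul(3, Pow(1637, Rational(1, 2))))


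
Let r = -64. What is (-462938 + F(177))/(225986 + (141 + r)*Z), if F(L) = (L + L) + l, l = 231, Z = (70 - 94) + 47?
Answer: -462353/227757 ≈ -2.0300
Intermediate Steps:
Z = 23 (Z = -24 + 47 = 23)
F(L) = 231 + 2*L (F(L) = (L + L) + 231 = 2*L + 231 = 231 + 2*L)
(-462938 + F(177))/(225986 + (141 + r)*Z) = (-462938 + (231 + 2*177))/(225986 + (141 - 64)*23) = (-462938 + (231 + 354))/(225986 + 77*23) = (-462938 + 585)/(225986 + 1771) = -462353/227757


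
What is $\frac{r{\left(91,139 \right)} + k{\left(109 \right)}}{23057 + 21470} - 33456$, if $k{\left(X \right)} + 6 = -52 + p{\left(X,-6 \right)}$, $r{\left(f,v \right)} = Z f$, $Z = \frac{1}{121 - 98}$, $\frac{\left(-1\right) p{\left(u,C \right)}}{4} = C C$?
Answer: $- \frac{34262996731}{1024121} \approx -33456.0$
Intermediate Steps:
$p{\left(u,C \right)} = - 4 C^{2}$ ($p{\left(u,C \right)} = - 4 C C = - 4 C^{2}$)
$Z = \frac{1}{23} \approx 0.043478$
$r{\left(f,v \right)} = \frac{f}{23}$
$k{\left(X \right)} = -202$ ($k{\left(X \right)} = -6 - \left(52 + 4 \left(-6\right)^{2}\right) = -6 - 196 = -202$)
$\frac{r{\left(91,139 \right)} + k{\left(109 \right)}}{23057 + 21470} - 33456 = \frac{\frac{1}{23} \cdot 91 - 202}{23057 + 21470} - 33456 = \frac{\frac{91}{23} - 202}{44527} - 33456 = \left(- \frac{4555}{23}\right) \frac{1}{44527} - 33456 = - \frac{4555}{1024121} - 33456 = - \frac{34262996731}{1024121}$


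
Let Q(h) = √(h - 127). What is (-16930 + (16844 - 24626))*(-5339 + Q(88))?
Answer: 131937368 - 24712*I*√39 ≈ 1.3194e+8 - 1.5433e+5*I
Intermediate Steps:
Q(h) = √(-127 + h)
(-16930 + (16844 - 24626))*(-5339 + Q(88)) = (-16930 + (16844 - 24626))*(-5339 + √(-127 + 88)) = (-16930 - 7782)*(-5339 + √(-39)) = -24712*(-5339 + I*√39) = 131937368 - 24712*I*√39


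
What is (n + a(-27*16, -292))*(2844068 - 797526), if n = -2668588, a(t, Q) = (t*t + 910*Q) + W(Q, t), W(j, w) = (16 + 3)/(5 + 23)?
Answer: -78725490480043/14 ≈ -5.6233e+12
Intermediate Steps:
W(j, w) = 19/28
a(t, Q) = 19/28 + t**2 + 910*Q (a(t, Q) = (t*t + 910*Q) + 19/28 = (t**2 + 910*Q) + 19/28 = 19/28 + t**2 + 910*Q)
(n + a(-27*16, -292))*(2844068 - 797526) = (-2668588 + (19/28 + (-27*16)**2 + 910*(-292)))*(2844068 - 797526) = (-2668588 + (19/28 + (-432)**2 - 265720))*2046542 = (-2668588 + (19/28 + 186624 - 265720))*2046542 = (-2668588 - 2214669/28)*2046542 = -76935133/28*2046542 = -78725490480043/14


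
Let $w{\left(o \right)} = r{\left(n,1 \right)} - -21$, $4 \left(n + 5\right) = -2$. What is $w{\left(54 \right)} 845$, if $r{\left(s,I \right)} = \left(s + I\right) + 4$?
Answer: $\frac{34645}{2} \approx 17323.0$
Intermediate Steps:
$n = - \frac{11}{2}$ ($n = -5 + \frac{1}{4} \left(-2\right) = -5 - \frac{1}{2} = - \frac{11}{2} \approx -5.5$)
$r{\left(s,I \right)} = 4 + I + s$ ($r{\left(s,I \right)} = \left(I + s\right) + 4 = 4 + I + s$)
$w{\left(o \right)} = \frac{41}{2}$ ($w{\left(o \right)} = \left(4 + 1 - \frac{11}{2}\right) - -21 = - \frac{1}{2} + 21 = \frac{41}{2}$)
$w{\left(54 \right)} 845 = \frac{41}{2} \cdot 845 = \frac{34645}{2}$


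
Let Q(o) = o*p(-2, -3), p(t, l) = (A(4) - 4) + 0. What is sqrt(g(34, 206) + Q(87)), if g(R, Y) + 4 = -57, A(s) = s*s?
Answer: sqrt(983) ≈ 31.353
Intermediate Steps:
A(s) = s**2
p(t, l) = 12 (p(t, l) = (4**2 - 4) + 0 = (16 - 4) + 0 = 12 + 0 = 12)
Q(o) = 12*o (Q(o) = o*12 = 12*o)
g(R, Y) = -61 (g(R, Y) = -4 - 57 = -61)
sqrt(g(34, 206) + Q(87)) = sqrt(-61 + 12*87) = sqrt(-61 + 1044) = sqrt(983)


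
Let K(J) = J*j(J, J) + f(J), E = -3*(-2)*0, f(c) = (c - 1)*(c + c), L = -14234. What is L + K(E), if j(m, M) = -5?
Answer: -14234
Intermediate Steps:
f(c) = 2*c*(-1 + c) (f(c) = (-1 + c)*(2*c) = 2*c*(-1 + c))
E = 0 (E = 6*0 = 0)
K(J) = -5*J + 2*J*(-1 + J) (K(J) = J*(-5) + 2*J*(-1 + J) = -5*J + 2*J*(-1 + J))
L + K(E) = -14234 + 0*(-7 + 2*0) = -14234 + 0*(-7 + 0) = -14234 + 0*(-7) = -14234 + 0 = -14234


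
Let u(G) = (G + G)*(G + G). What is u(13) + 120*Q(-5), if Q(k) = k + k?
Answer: -524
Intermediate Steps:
u(G) = 4*G² (u(G) = (2*G)*(2*G) = 4*G²)
Q(k) = 2*k
u(13) + 120*Q(-5) = 4*13² + 120*(2*(-5)) = 4*169 + 120*(-10) = 676 - 1200 = -524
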